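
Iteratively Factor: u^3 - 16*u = (u)*(u^2 - 16) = u*(u - 4)*(u + 4)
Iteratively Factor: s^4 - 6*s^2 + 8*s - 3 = (s - 1)*(s^3 + s^2 - 5*s + 3) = (s - 1)^2*(s^2 + 2*s - 3) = (s - 1)^2*(s + 3)*(s - 1)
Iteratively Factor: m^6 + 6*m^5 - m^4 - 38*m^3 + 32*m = (m - 2)*(m^5 + 8*m^4 + 15*m^3 - 8*m^2 - 16*m) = m*(m - 2)*(m^4 + 8*m^3 + 15*m^2 - 8*m - 16) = m*(m - 2)*(m + 4)*(m^3 + 4*m^2 - m - 4) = m*(m - 2)*(m - 1)*(m + 4)*(m^2 + 5*m + 4) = m*(m - 2)*(m - 1)*(m + 1)*(m + 4)*(m + 4)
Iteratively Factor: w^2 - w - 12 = (w - 4)*(w + 3)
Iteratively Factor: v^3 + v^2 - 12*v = (v + 4)*(v^2 - 3*v) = v*(v + 4)*(v - 3)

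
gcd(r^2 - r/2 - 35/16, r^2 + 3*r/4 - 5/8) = r + 5/4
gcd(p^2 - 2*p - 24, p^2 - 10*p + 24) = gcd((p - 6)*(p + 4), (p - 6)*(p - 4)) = p - 6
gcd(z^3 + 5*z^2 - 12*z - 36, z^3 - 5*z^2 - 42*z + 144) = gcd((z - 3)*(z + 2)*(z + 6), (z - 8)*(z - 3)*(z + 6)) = z^2 + 3*z - 18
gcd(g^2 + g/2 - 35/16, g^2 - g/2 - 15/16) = g - 5/4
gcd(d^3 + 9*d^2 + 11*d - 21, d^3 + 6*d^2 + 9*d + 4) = 1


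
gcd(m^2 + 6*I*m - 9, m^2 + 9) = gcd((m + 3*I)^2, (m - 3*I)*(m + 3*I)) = m + 3*I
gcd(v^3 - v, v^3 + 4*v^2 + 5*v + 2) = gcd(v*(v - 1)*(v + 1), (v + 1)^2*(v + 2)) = v + 1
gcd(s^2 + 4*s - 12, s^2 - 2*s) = s - 2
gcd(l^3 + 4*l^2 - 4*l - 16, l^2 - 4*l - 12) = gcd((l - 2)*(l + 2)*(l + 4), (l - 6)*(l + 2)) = l + 2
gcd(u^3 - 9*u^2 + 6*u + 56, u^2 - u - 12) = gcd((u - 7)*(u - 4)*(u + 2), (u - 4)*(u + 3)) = u - 4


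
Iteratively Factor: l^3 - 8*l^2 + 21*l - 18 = (l - 3)*(l^2 - 5*l + 6) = (l - 3)^2*(l - 2)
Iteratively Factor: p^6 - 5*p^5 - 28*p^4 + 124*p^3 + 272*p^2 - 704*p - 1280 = (p - 4)*(p^5 - p^4 - 32*p^3 - 4*p^2 + 256*p + 320) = (p - 4)*(p + 2)*(p^4 - 3*p^3 - 26*p^2 + 48*p + 160) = (p - 5)*(p - 4)*(p + 2)*(p^3 + 2*p^2 - 16*p - 32) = (p - 5)*(p - 4)^2*(p + 2)*(p^2 + 6*p + 8) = (p - 5)*(p - 4)^2*(p + 2)^2*(p + 4)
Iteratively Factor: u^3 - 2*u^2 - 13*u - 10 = (u + 1)*(u^2 - 3*u - 10) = (u - 5)*(u + 1)*(u + 2)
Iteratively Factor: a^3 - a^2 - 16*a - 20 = (a + 2)*(a^2 - 3*a - 10) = (a + 2)^2*(a - 5)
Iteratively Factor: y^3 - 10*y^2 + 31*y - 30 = (y - 5)*(y^2 - 5*y + 6) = (y - 5)*(y - 2)*(y - 3)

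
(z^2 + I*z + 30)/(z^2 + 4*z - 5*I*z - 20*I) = (z + 6*I)/(z + 4)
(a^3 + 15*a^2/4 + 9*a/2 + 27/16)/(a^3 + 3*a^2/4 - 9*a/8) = (8*a^2 + 18*a + 9)/(2*a*(4*a - 3))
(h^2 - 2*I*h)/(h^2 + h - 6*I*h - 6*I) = h*(h - 2*I)/(h^2 + h - 6*I*h - 6*I)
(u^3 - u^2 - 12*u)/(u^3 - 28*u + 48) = u*(u + 3)/(u^2 + 4*u - 12)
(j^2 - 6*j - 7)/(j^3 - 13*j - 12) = (j - 7)/(j^2 - j - 12)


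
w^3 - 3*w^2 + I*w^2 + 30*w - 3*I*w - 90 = (w - 3)*(w - 5*I)*(w + 6*I)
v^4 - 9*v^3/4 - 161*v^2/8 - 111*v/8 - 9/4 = (v - 6)*(v + 1/4)*(v + 1/2)*(v + 3)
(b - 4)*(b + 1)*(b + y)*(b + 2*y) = b^4 + 3*b^3*y - 3*b^3 + 2*b^2*y^2 - 9*b^2*y - 4*b^2 - 6*b*y^2 - 12*b*y - 8*y^2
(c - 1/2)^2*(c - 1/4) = c^3 - 5*c^2/4 + c/2 - 1/16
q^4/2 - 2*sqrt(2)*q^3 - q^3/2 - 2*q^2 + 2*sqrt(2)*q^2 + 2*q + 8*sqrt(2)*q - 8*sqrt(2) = (q/2 + 1)*(q - 2)*(q - 1)*(q - 4*sqrt(2))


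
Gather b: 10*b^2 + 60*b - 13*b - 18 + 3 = 10*b^2 + 47*b - 15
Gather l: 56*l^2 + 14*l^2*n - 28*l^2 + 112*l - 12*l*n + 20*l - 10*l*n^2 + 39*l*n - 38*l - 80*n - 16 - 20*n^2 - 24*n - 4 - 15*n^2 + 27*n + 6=l^2*(14*n + 28) + l*(-10*n^2 + 27*n + 94) - 35*n^2 - 77*n - 14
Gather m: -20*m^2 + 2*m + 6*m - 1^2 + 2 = -20*m^2 + 8*m + 1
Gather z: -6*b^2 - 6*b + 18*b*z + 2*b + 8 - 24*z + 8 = -6*b^2 - 4*b + z*(18*b - 24) + 16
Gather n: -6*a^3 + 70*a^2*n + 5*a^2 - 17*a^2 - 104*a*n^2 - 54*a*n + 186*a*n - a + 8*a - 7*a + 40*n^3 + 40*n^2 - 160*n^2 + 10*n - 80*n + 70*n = -6*a^3 - 12*a^2 + 40*n^3 + n^2*(-104*a - 120) + n*(70*a^2 + 132*a)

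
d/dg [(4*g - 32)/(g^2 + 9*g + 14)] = 4*(-g^2 + 16*g + 86)/(g^4 + 18*g^3 + 109*g^2 + 252*g + 196)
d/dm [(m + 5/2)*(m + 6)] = 2*m + 17/2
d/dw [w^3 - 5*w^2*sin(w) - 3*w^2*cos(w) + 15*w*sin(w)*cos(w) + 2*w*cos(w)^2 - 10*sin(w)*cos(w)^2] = 3*w^2*sin(w) - 5*w^2*cos(w) + 3*w^2 - 10*w*sin(w) - 2*w*sin(2*w) - 6*w*cos(w) + 15*w*cos(2*w) + 15*sin(2*w)/2 - 5*cos(w)/2 + cos(2*w) - 15*cos(3*w)/2 + 1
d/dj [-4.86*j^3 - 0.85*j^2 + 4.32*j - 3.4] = -14.58*j^2 - 1.7*j + 4.32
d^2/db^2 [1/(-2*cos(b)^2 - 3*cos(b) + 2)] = (16*sin(b)^4 - 33*sin(b)^2 - 33*cos(b)/2 + 9*cos(3*b)/2 - 9)/(-2*sin(b)^2 + 3*cos(b))^3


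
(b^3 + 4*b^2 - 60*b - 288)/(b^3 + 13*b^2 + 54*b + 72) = (b^2 - 2*b - 48)/(b^2 + 7*b + 12)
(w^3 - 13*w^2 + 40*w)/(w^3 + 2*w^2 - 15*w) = (w^2 - 13*w + 40)/(w^2 + 2*w - 15)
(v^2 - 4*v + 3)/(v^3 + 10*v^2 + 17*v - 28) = (v - 3)/(v^2 + 11*v + 28)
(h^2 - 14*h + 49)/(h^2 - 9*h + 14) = (h - 7)/(h - 2)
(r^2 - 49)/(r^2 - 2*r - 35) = (r + 7)/(r + 5)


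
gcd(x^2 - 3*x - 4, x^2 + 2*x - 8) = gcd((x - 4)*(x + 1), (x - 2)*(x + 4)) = 1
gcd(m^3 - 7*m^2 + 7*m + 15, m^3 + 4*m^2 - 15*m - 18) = m^2 - 2*m - 3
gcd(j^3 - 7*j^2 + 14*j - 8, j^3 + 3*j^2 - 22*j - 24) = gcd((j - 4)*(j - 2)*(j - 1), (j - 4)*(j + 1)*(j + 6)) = j - 4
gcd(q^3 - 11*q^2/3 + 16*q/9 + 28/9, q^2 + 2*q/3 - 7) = q - 7/3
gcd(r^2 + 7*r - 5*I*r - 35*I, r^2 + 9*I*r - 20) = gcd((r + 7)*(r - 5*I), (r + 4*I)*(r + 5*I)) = 1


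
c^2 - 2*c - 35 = (c - 7)*(c + 5)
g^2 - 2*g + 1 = (g - 1)^2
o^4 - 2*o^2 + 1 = (o - 1)^2*(o + 1)^2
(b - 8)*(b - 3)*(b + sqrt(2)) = b^3 - 11*b^2 + sqrt(2)*b^2 - 11*sqrt(2)*b + 24*b + 24*sqrt(2)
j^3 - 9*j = j*(j - 3)*(j + 3)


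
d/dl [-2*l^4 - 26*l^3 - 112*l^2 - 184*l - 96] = -8*l^3 - 78*l^2 - 224*l - 184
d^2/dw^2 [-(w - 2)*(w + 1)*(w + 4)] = -6*w - 6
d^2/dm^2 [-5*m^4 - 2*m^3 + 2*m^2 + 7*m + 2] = -60*m^2 - 12*m + 4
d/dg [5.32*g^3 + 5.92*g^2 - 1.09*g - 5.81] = 15.96*g^2 + 11.84*g - 1.09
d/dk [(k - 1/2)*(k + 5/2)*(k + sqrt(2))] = 3*k^2 + 2*sqrt(2)*k + 4*k - 5/4 + 2*sqrt(2)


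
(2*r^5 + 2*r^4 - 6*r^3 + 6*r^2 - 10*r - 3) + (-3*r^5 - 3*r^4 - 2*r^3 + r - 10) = -r^5 - r^4 - 8*r^3 + 6*r^2 - 9*r - 13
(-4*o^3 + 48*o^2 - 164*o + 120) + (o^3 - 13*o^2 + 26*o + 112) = -3*o^3 + 35*o^2 - 138*o + 232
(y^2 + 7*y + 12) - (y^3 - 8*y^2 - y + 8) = -y^3 + 9*y^2 + 8*y + 4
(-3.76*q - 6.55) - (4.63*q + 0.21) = -8.39*q - 6.76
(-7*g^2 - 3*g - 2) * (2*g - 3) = -14*g^3 + 15*g^2 + 5*g + 6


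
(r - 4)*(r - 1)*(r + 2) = r^3 - 3*r^2 - 6*r + 8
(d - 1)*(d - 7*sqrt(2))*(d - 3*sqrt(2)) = d^3 - 10*sqrt(2)*d^2 - d^2 + 10*sqrt(2)*d + 42*d - 42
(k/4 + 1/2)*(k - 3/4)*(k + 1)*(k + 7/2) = k^4/4 + 23*k^3/16 + 61*k^2/32 - 19*k/32 - 21/16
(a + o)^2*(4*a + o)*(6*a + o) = 24*a^4 + 58*a^3*o + 45*a^2*o^2 + 12*a*o^3 + o^4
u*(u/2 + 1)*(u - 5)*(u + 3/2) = u^4/2 - 3*u^3/4 - 29*u^2/4 - 15*u/2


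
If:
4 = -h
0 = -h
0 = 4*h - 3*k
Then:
No Solution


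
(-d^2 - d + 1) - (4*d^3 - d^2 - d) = 1 - 4*d^3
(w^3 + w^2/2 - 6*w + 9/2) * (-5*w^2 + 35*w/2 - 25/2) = -5*w^5 + 15*w^4 + 105*w^3/4 - 535*w^2/4 + 615*w/4 - 225/4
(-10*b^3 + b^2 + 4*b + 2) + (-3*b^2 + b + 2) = -10*b^3 - 2*b^2 + 5*b + 4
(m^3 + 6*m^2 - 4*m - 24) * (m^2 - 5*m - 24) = m^5 + m^4 - 58*m^3 - 148*m^2 + 216*m + 576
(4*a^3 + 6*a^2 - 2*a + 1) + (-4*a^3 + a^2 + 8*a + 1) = 7*a^2 + 6*a + 2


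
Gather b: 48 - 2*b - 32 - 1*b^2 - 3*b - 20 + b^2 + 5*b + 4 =0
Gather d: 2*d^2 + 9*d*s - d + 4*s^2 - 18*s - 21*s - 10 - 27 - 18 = 2*d^2 + d*(9*s - 1) + 4*s^2 - 39*s - 55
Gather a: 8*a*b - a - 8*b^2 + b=a*(8*b - 1) - 8*b^2 + b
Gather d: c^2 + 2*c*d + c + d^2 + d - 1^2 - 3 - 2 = c^2 + c + d^2 + d*(2*c + 1) - 6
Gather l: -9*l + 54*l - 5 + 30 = 45*l + 25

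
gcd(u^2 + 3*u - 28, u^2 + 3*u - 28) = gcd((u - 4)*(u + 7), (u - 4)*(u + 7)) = u^2 + 3*u - 28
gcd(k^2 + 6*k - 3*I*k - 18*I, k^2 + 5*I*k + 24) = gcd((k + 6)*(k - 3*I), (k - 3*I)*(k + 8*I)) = k - 3*I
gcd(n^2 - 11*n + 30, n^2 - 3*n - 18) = n - 6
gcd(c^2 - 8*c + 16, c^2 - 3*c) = 1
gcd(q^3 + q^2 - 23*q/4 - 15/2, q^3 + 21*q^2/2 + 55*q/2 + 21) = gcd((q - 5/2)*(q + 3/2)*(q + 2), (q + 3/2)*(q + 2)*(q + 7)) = q^2 + 7*q/2 + 3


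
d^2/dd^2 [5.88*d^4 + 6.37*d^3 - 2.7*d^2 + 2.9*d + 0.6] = 70.56*d^2 + 38.22*d - 5.4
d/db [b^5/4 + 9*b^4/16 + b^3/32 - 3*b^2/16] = b*(40*b^3 + 72*b^2 + 3*b - 12)/32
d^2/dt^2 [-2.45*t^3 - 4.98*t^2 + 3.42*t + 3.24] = -14.7*t - 9.96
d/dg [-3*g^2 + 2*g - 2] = 2 - 6*g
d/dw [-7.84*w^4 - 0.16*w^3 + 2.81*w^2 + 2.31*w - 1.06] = -31.36*w^3 - 0.48*w^2 + 5.62*w + 2.31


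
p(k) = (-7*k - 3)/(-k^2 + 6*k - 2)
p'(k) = (-7*k - 3)*(2*k - 6)/(-k^2 + 6*k - 2)^2 - 7/(-k^2 + 6*k - 2) = (-7*k^2 - 6*k + 32)/(k^4 - 12*k^3 + 40*k^2 - 24*k + 4)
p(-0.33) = 0.17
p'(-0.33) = 1.99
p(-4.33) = -0.58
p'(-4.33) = -0.03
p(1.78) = -2.80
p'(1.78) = -0.03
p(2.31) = -2.94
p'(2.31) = -0.45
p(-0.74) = -0.31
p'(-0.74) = 0.67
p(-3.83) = -0.60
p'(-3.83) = -0.03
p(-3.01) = -0.62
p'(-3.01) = -0.02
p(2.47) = -3.02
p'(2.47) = -0.57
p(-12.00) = -0.37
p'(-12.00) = -0.02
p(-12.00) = -0.37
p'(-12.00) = -0.02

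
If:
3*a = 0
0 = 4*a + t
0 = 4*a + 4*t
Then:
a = 0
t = 0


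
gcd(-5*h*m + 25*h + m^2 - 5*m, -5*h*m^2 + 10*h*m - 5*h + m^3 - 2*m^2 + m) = 5*h - m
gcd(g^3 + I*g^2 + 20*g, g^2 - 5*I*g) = g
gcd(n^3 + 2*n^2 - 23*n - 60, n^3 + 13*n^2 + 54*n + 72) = n^2 + 7*n + 12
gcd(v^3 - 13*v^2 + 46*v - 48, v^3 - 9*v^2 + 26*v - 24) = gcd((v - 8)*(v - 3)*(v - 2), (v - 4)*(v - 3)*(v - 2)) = v^2 - 5*v + 6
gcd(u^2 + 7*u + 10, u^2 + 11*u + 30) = u + 5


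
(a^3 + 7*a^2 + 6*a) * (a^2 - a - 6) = a^5 + 6*a^4 - 7*a^3 - 48*a^2 - 36*a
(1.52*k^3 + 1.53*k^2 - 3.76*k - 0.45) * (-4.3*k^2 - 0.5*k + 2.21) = -6.536*k^5 - 7.339*k^4 + 18.7622*k^3 + 7.1963*k^2 - 8.0846*k - 0.9945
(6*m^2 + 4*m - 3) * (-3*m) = -18*m^3 - 12*m^2 + 9*m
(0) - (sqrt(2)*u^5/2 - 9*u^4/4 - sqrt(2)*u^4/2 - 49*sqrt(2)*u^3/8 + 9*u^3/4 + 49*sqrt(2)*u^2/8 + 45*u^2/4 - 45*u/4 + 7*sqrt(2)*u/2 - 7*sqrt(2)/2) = -sqrt(2)*u^5/2 + sqrt(2)*u^4/2 + 9*u^4/4 - 9*u^3/4 + 49*sqrt(2)*u^3/8 - 45*u^2/4 - 49*sqrt(2)*u^2/8 - 7*sqrt(2)*u/2 + 45*u/4 + 7*sqrt(2)/2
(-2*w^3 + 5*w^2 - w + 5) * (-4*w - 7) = 8*w^4 - 6*w^3 - 31*w^2 - 13*w - 35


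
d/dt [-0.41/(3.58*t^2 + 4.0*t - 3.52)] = (2.9356*t + 1.64)/(3.58*t^2 + 4.0*t - 3.52)^2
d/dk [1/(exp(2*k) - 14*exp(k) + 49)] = 2*(7 - exp(k))*exp(k)/(exp(2*k) - 14*exp(k) + 49)^2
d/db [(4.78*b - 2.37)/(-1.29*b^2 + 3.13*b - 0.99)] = (6.1662*b^2 - 6.1146*b + 2.6859)/(1.6641*b^4 - 8.0754*b^3 + 12.3511*b^2 - 6.1974*b + 0.9801)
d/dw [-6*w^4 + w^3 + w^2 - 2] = w*(-24*w^2 + 3*w + 2)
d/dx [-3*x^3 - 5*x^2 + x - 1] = -9*x^2 - 10*x + 1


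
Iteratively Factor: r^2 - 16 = (r - 4)*(r + 4)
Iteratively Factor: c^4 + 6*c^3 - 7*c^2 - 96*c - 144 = (c - 4)*(c^3 + 10*c^2 + 33*c + 36) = (c - 4)*(c + 3)*(c^2 + 7*c + 12) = (c - 4)*(c + 3)*(c + 4)*(c + 3)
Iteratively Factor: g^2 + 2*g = (g)*(g + 2)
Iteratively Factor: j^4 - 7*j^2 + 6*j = (j - 2)*(j^3 + 2*j^2 - 3*j) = (j - 2)*(j - 1)*(j^2 + 3*j) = (j - 2)*(j - 1)*(j + 3)*(j)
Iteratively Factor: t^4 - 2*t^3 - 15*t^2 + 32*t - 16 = (t + 4)*(t^3 - 6*t^2 + 9*t - 4) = (t - 4)*(t + 4)*(t^2 - 2*t + 1) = (t - 4)*(t - 1)*(t + 4)*(t - 1)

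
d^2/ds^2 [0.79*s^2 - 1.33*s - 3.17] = 1.58000000000000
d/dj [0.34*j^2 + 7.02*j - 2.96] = 0.68*j + 7.02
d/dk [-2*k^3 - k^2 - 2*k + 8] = -6*k^2 - 2*k - 2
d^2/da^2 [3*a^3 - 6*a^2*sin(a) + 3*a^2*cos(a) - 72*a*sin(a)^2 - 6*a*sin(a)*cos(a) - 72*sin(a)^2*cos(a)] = 6*a^2*sin(a) - 3*a^2*cos(a) - 12*a*sin(a) + 12*a*sin(2*a) - 24*a*cos(a) - 144*a*cos(2*a) + 18*a - 12*sin(a) - 144*sin(2*a) + 24*cos(a) - 12*cos(2*a) - 162*cos(3*a)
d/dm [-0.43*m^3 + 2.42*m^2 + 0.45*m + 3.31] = -1.29*m^2 + 4.84*m + 0.45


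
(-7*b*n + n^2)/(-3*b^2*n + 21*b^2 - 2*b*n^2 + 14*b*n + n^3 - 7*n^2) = n*(7*b - n)/(3*b^2*n - 21*b^2 + 2*b*n^2 - 14*b*n - n^3 + 7*n^2)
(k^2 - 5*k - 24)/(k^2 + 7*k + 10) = (k^2 - 5*k - 24)/(k^2 + 7*k + 10)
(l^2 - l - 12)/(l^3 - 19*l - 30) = (l - 4)/(l^2 - 3*l - 10)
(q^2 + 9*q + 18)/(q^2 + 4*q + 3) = (q + 6)/(q + 1)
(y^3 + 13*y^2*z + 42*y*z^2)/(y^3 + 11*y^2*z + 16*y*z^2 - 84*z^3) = y/(y - 2*z)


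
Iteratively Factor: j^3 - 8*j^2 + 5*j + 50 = (j - 5)*(j^2 - 3*j - 10) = (j - 5)*(j + 2)*(j - 5)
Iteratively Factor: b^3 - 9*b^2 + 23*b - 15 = (b - 1)*(b^2 - 8*b + 15) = (b - 3)*(b - 1)*(b - 5)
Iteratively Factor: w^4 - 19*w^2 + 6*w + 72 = (w + 4)*(w^3 - 4*w^2 - 3*w + 18) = (w + 2)*(w + 4)*(w^2 - 6*w + 9) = (w - 3)*(w + 2)*(w + 4)*(w - 3)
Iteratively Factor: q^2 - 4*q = (q - 4)*(q)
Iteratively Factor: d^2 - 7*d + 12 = (d - 3)*(d - 4)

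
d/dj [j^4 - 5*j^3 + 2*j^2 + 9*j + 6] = 4*j^3 - 15*j^2 + 4*j + 9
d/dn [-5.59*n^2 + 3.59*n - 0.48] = 3.59 - 11.18*n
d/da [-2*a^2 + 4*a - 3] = 4 - 4*a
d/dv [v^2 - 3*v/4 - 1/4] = 2*v - 3/4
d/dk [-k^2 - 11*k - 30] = -2*k - 11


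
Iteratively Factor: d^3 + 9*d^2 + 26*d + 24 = (d + 3)*(d^2 + 6*d + 8) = (d + 3)*(d + 4)*(d + 2)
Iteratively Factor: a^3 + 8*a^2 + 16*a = (a + 4)*(a^2 + 4*a) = a*(a + 4)*(a + 4)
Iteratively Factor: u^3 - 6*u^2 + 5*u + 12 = (u + 1)*(u^2 - 7*u + 12) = (u - 3)*(u + 1)*(u - 4)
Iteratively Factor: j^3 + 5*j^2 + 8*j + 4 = (j + 2)*(j^2 + 3*j + 2) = (j + 2)^2*(j + 1)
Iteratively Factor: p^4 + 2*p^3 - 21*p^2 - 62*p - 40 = (p + 2)*(p^3 - 21*p - 20) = (p + 2)*(p + 4)*(p^2 - 4*p - 5) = (p + 1)*(p + 2)*(p + 4)*(p - 5)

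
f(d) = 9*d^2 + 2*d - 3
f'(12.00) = 218.00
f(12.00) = 1317.00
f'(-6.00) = -106.00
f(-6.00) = 309.00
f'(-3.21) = -55.78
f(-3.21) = 83.32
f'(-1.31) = -21.58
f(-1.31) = 9.82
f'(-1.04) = -16.72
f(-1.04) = 4.65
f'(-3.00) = -52.00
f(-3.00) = 72.00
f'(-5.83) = -102.94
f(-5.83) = 291.24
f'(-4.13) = -72.34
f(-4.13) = 142.25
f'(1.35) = 26.30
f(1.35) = 16.10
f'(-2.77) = -47.86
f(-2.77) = 60.52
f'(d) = 18*d + 2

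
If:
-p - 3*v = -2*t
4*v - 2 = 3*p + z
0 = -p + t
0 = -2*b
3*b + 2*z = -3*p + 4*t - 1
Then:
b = 0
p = -9/13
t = -9/13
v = -3/13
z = -11/13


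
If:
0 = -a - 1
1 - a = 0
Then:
No Solution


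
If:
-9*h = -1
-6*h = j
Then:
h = 1/9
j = -2/3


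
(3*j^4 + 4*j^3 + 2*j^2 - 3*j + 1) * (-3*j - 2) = -9*j^5 - 18*j^4 - 14*j^3 + 5*j^2 + 3*j - 2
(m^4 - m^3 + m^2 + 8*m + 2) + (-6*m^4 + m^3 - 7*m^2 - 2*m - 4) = -5*m^4 - 6*m^2 + 6*m - 2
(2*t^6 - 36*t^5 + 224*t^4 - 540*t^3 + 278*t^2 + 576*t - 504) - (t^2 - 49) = 2*t^6 - 36*t^5 + 224*t^4 - 540*t^3 + 277*t^2 + 576*t - 455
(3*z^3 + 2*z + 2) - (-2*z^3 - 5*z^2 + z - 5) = 5*z^3 + 5*z^2 + z + 7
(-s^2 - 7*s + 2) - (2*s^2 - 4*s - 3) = -3*s^2 - 3*s + 5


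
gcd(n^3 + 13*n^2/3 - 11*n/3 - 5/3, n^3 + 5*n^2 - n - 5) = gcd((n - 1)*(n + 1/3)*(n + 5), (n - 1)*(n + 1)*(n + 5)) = n^2 + 4*n - 5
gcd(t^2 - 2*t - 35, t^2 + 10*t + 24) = 1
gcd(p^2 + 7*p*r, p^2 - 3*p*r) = p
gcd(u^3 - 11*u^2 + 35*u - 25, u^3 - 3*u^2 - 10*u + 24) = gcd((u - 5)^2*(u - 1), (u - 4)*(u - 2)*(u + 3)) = 1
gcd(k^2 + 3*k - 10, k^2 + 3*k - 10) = k^2 + 3*k - 10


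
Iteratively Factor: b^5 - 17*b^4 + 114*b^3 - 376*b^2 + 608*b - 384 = (b - 4)*(b^4 - 13*b^3 + 62*b^2 - 128*b + 96) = (b - 4)*(b - 2)*(b^3 - 11*b^2 + 40*b - 48) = (b - 4)^2*(b - 2)*(b^2 - 7*b + 12) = (b - 4)^2*(b - 3)*(b - 2)*(b - 4)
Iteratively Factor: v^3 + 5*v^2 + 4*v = (v)*(v^2 + 5*v + 4) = v*(v + 4)*(v + 1)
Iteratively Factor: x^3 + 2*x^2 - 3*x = (x)*(x^2 + 2*x - 3) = x*(x + 3)*(x - 1)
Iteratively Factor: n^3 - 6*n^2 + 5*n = (n - 5)*(n^2 - n) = (n - 5)*(n - 1)*(n)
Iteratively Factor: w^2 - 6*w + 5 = (w - 1)*(w - 5)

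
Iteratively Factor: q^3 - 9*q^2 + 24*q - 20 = (q - 2)*(q^2 - 7*q + 10) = (q - 5)*(q - 2)*(q - 2)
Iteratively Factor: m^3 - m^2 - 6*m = (m - 3)*(m^2 + 2*m) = (m - 3)*(m + 2)*(m)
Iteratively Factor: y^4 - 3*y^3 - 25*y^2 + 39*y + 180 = (y + 3)*(y^3 - 6*y^2 - 7*y + 60) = (y - 5)*(y + 3)*(y^2 - y - 12) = (y - 5)*(y - 4)*(y + 3)*(y + 3)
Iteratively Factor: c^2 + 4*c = (c)*(c + 4)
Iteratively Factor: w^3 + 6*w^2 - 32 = (w + 4)*(w^2 + 2*w - 8) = (w + 4)^2*(w - 2)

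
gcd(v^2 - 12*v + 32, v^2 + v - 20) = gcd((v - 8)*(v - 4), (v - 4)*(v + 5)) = v - 4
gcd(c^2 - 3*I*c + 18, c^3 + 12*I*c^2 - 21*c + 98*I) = 1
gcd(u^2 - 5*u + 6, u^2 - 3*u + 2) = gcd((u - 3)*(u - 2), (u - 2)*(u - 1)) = u - 2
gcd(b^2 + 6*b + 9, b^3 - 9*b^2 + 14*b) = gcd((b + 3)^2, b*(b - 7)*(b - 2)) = 1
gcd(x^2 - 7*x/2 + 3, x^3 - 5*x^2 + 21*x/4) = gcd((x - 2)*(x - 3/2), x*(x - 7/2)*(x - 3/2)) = x - 3/2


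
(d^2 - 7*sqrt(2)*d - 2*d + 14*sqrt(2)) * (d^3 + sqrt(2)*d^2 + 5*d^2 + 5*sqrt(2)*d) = d^5 - 6*sqrt(2)*d^4 + 3*d^4 - 18*sqrt(2)*d^3 - 24*d^3 - 42*d^2 + 60*sqrt(2)*d^2 + 140*d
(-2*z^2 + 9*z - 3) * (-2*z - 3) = 4*z^3 - 12*z^2 - 21*z + 9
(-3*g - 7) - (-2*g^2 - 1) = 2*g^2 - 3*g - 6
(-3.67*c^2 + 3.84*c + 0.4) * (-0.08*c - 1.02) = 0.2936*c^3 + 3.4362*c^2 - 3.9488*c - 0.408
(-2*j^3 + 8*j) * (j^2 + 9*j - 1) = -2*j^5 - 18*j^4 + 10*j^3 + 72*j^2 - 8*j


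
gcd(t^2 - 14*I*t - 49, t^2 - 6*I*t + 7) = t - 7*I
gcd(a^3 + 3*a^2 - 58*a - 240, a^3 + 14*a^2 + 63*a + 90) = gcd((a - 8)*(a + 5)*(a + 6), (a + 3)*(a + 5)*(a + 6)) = a^2 + 11*a + 30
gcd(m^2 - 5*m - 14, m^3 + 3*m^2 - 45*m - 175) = m - 7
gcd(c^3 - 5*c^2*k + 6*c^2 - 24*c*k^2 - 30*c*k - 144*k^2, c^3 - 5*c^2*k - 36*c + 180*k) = c + 6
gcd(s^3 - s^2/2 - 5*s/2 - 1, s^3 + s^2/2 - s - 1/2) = s^2 + 3*s/2 + 1/2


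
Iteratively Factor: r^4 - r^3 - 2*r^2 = (r - 2)*(r^3 + r^2) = (r - 2)*(r + 1)*(r^2) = r*(r - 2)*(r + 1)*(r)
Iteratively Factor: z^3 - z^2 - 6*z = (z - 3)*(z^2 + 2*z) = z*(z - 3)*(z + 2)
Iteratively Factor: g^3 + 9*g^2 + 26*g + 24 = (g + 2)*(g^2 + 7*g + 12) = (g + 2)*(g + 4)*(g + 3)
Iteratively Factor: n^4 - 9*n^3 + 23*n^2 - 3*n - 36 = (n - 3)*(n^3 - 6*n^2 + 5*n + 12) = (n - 4)*(n - 3)*(n^2 - 2*n - 3) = (n - 4)*(n - 3)*(n + 1)*(n - 3)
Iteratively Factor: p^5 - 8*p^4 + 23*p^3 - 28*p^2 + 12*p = (p - 2)*(p^4 - 6*p^3 + 11*p^2 - 6*p) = (p - 3)*(p - 2)*(p^3 - 3*p^2 + 2*p) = p*(p - 3)*(p - 2)*(p^2 - 3*p + 2) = p*(p - 3)*(p - 2)*(p - 1)*(p - 2)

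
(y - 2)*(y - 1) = y^2 - 3*y + 2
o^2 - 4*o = o*(o - 4)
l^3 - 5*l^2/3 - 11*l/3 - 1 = (l - 3)*(l + 1/3)*(l + 1)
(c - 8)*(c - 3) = c^2 - 11*c + 24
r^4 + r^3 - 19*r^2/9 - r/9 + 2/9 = (r - 1)*(r - 1/3)*(r + 1/3)*(r + 2)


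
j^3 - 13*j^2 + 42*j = j*(j - 7)*(j - 6)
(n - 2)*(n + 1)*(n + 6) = n^3 + 5*n^2 - 8*n - 12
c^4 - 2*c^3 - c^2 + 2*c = c*(c - 2)*(c - 1)*(c + 1)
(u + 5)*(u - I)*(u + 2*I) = u^3 + 5*u^2 + I*u^2 + 2*u + 5*I*u + 10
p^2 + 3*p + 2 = (p + 1)*(p + 2)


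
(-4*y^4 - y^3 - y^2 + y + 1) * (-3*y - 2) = 12*y^5 + 11*y^4 + 5*y^3 - y^2 - 5*y - 2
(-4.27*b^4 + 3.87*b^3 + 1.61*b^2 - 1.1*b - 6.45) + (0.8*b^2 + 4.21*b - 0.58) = -4.27*b^4 + 3.87*b^3 + 2.41*b^2 + 3.11*b - 7.03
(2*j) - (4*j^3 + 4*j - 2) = -4*j^3 - 2*j + 2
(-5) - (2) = -7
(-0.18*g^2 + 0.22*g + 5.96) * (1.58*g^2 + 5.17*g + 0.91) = -0.2844*g^4 - 0.583*g^3 + 10.3904*g^2 + 31.0134*g + 5.4236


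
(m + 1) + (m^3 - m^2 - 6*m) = m^3 - m^2 - 5*m + 1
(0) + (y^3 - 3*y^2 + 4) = y^3 - 3*y^2 + 4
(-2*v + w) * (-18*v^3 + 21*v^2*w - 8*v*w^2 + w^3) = 36*v^4 - 60*v^3*w + 37*v^2*w^2 - 10*v*w^3 + w^4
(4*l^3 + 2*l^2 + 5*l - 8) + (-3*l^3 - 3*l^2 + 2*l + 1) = l^3 - l^2 + 7*l - 7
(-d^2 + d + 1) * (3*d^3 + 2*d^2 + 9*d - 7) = -3*d^5 + d^4 - 4*d^3 + 18*d^2 + 2*d - 7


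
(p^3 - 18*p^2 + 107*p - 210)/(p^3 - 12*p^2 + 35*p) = (p - 6)/p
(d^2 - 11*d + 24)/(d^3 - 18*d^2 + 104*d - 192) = (d - 3)/(d^2 - 10*d + 24)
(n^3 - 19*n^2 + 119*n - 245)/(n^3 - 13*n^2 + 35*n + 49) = (n - 5)/(n + 1)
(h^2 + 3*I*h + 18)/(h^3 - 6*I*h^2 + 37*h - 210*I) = (h - 3*I)/(h^2 - 12*I*h - 35)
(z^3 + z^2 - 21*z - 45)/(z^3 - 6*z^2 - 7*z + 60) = (z + 3)/(z - 4)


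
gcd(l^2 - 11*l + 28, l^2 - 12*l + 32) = l - 4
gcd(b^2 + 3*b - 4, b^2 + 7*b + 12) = b + 4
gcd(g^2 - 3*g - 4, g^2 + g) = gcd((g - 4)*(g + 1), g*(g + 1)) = g + 1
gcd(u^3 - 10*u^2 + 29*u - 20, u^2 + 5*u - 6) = u - 1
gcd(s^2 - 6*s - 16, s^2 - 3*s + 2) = 1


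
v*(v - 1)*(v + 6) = v^3 + 5*v^2 - 6*v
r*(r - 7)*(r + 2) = r^3 - 5*r^2 - 14*r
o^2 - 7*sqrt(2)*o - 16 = (o - 8*sqrt(2))*(o + sqrt(2))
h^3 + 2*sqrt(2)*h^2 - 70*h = h*(h - 5*sqrt(2))*(h + 7*sqrt(2))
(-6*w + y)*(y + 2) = -6*w*y - 12*w + y^2 + 2*y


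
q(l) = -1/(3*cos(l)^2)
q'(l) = -2*sin(l)/(3*cos(l)^3)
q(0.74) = -0.61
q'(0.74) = -1.12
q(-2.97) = -0.34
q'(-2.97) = -0.12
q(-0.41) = -0.40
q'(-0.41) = 0.34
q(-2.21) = -0.94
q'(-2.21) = -2.52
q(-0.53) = -0.45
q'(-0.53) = 0.52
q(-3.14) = -0.33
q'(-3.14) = -0.00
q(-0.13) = -0.34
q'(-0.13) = 0.09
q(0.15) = -0.34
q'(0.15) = -0.10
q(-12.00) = -0.47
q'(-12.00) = -0.60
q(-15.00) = -0.58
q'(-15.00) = -0.99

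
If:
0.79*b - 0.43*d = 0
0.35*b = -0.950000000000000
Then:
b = -2.71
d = -4.99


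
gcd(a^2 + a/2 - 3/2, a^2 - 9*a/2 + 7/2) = a - 1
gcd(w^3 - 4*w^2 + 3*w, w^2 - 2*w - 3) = w - 3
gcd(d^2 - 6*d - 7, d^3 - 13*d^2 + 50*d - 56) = d - 7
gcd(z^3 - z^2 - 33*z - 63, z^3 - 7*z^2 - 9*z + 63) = z^2 - 4*z - 21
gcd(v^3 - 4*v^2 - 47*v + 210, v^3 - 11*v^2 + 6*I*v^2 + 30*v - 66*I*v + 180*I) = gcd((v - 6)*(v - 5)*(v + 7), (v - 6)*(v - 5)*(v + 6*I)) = v^2 - 11*v + 30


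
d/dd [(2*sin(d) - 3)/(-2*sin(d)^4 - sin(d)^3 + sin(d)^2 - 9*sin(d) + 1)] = (12*sin(d)^4 - 20*sin(d)^3 - 11*sin(d)^2 + 6*sin(d) - 25)*cos(d)/(2*sin(d)^4 + sin(d)^3 - sin(d)^2 + 9*sin(d) - 1)^2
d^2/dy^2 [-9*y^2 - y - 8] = -18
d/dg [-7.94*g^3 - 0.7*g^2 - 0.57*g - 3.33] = -23.82*g^2 - 1.4*g - 0.57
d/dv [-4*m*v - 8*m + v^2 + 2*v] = -4*m + 2*v + 2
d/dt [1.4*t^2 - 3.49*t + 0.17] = 2.8*t - 3.49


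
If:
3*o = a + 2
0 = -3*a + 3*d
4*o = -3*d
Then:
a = -8/13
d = -8/13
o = 6/13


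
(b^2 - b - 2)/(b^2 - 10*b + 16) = (b + 1)/(b - 8)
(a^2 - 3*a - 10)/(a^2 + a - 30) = (a + 2)/(a + 6)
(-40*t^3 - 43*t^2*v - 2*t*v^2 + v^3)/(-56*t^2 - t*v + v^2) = (5*t^2 + 6*t*v + v^2)/(7*t + v)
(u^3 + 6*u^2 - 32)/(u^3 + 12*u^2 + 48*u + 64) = (u - 2)/(u + 4)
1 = 1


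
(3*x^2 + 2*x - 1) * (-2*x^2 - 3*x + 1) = -6*x^4 - 13*x^3 - x^2 + 5*x - 1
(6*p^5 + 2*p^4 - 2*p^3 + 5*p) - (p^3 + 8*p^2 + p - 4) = 6*p^5 + 2*p^4 - 3*p^3 - 8*p^2 + 4*p + 4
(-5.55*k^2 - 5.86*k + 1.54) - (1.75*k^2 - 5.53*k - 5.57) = -7.3*k^2 - 0.33*k + 7.11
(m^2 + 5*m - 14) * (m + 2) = m^3 + 7*m^2 - 4*m - 28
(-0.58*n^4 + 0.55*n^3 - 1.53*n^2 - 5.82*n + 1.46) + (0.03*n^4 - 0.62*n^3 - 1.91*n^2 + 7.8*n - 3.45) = -0.55*n^4 - 0.07*n^3 - 3.44*n^2 + 1.98*n - 1.99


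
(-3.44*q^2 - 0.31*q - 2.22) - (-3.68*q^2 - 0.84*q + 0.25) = 0.24*q^2 + 0.53*q - 2.47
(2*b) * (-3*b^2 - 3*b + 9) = -6*b^3 - 6*b^2 + 18*b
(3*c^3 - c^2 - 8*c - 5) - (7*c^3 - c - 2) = -4*c^3 - c^2 - 7*c - 3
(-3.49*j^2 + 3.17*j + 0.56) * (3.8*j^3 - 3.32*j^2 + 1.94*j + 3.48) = -13.262*j^5 + 23.6328*j^4 - 15.167*j^3 - 7.8546*j^2 + 12.118*j + 1.9488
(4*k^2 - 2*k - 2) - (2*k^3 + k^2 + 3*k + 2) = -2*k^3 + 3*k^2 - 5*k - 4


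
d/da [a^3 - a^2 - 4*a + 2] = 3*a^2 - 2*a - 4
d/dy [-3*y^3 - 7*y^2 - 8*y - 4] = -9*y^2 - 14*y - 8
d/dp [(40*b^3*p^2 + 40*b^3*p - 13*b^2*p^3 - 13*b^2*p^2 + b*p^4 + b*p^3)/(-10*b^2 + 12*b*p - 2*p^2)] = b*(-16*b^2*p - 8*b^2 + 11*b*p^2 + 2*b*p - 2*p^3 - p^2)/(2*(b^2 - 2*b*p + p^2))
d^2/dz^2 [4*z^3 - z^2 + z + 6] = 24*z - 2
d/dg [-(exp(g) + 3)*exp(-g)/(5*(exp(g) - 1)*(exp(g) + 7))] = (2*exp(3*g) + 15*exp(2*g) + 36*exp(g) - 21)*exp(-g)/(5*(exp(4*g) + 12*exp(3*g) + 22*exp(2*g) - 84*exp(g) + 49))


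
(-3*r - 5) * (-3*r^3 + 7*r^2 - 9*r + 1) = 9*r^4 - 6*r^3 - 8*r^2 + 42*r - 5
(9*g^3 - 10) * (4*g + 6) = 36*g^4 + 54*g^3 - 40*g - 60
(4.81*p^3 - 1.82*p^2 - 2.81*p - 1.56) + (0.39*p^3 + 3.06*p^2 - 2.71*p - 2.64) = 5.2*p^3 + 1.24*p^2 - 5.52*p - 4.2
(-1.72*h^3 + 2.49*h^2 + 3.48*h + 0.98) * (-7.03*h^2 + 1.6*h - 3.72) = 12.0916*h^5 - 20.2567*h^4 - 14.082*h^3 - 10.5842*h^2 - 11.3776*h - 3.6456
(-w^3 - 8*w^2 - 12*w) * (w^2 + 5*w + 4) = -w^5 - 13*w^4 - 56*w^3 - 92*w^2 - 48*w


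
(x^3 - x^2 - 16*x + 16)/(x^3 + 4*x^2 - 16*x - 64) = (x - 1)/(x + 4)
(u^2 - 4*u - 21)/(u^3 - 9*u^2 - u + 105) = 1/(u - 5)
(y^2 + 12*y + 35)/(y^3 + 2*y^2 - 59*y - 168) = (y + 5)/(y^2 - 5*y - 24)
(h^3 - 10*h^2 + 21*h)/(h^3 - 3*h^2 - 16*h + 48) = h*(h - 7)/(h^2 - 16)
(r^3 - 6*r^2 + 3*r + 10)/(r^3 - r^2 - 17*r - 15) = (r - 2)/(r + 3)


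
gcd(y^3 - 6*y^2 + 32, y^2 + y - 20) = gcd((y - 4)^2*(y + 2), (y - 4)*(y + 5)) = y - 4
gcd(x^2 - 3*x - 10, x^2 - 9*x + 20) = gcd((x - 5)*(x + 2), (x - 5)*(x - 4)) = x - 5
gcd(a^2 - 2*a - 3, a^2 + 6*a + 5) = a + 1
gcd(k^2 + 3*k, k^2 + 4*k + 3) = k + 3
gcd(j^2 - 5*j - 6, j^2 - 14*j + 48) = j - 6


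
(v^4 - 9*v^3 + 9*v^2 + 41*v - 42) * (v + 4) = v^5 - 5*v^4 - 27*v^3 + 77*v^2 + 122*v - 168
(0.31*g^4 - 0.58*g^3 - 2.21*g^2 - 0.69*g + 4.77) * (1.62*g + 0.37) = 0.5022*g^5 - 0.8249*g^4 - 3.7948*g^3 - 1.9355*g^2 + 7.4721*g + 1.7649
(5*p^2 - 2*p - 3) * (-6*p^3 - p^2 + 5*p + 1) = -30*p^5 + 7*p^4 + 45*p^3 - 2*p^2 - 17*p - 3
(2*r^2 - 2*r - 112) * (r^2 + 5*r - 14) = 2*r^4 + 8*r^3 - 150*r^2 - 532*r + 1568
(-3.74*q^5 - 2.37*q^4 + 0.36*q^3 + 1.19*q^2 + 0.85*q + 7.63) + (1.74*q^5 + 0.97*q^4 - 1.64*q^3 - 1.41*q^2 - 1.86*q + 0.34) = -2.0*q^5 - 1.4*q^4 - 1.28*q^3 - 0.22*q^2 - 1.01*q + 7.97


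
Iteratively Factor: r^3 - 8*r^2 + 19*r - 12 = (r - 1)*(r^2 - 7*r + 12) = (r - 3)*(r - 1)*(r - 4)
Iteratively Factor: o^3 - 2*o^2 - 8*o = (o)*(o^2 - 2*o - 8) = o*(o - 4)*(o + 2)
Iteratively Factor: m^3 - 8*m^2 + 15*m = (m - 5)*(m^2 - 3*m) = (m - 5)*(m - 3)*(m)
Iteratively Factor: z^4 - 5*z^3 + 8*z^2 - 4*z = (z)*(z^3 - 5*z^2 + 8*z - 4) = z*(z - 1)*(z^2 - 4*z + 4) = z*(z - 2)*(z - 1)*(z - 2)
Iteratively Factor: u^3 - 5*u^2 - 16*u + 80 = (u + 4)*(u^2 - 9*u + 20) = (u - 4)*(u + 4)*(u - 5)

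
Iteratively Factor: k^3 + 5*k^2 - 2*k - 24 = (k + 4)*(k^2 + k - 6) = (k - 2)*(k + 4)*(k + 3)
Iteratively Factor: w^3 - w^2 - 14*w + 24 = (w - 2)*(w^2 + w - 12) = (w - 3)*(w - 2)*(w + 4)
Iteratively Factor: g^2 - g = (g - 1)*(g)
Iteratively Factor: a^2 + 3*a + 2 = (a + 1)*(a + 2)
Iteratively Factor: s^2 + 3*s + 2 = (s + 1)*(s + 2)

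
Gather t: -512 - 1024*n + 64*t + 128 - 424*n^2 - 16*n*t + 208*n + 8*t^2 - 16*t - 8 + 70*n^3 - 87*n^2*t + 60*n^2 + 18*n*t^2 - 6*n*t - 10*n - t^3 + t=70*n^3 - 364*n^2 - 826*n - t^3 + t^2*(18*n + 8) + t*(-87*n^2 - 22*n + 49) - 392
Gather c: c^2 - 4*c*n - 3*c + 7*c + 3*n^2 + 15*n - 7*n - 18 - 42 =c^2 + c*(4 - 4*n) + 3*n^2 + 8*n - 60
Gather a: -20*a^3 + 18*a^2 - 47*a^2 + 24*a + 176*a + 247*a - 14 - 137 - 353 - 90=-20*a^3 - 29*a^2 + 447*a - 594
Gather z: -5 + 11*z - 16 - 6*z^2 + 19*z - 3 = -6*z^2 + 30*z - 24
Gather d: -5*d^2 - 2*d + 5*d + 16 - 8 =-5*d^2 + 3*d + 8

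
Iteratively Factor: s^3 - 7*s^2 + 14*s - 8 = (s - 1)*(s^2 - 6*s + 8) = (s - 2)*(s - 1)*(s - 4)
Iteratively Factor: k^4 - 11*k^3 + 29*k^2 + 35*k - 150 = (k - 5)*(k^3 - 6*k^2 - k + 30) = (k - 5)*(k - 3)*(k^2 - 3*k - 10) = (k - 5)^2*(k - 3)*(k + 2)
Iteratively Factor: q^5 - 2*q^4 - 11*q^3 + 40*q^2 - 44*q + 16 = (q + 4)*(q^4 - 6*q^3 + 13*q^2 - 12*q + 4) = (q - 2)*(q + 4)*(q^3 - 4*q^2 + 5*q - 2) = (q - 2)*(q - 1)*(q + 4)*(q^2 - 3*q + 2) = (q - 2)*(q - 1)^2*(q + 4)*(q - 2)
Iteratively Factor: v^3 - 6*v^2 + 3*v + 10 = (v + 1)*(v^2 - 7*v + 10) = (v - 5)*(v + 1)*(v - 2)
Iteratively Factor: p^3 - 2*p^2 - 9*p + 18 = (p + 3)*(p^2 - 5*p + 6) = (p - 3)*(p + 3)*(p - 2)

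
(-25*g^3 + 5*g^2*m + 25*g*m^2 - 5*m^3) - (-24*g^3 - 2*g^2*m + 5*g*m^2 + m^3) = -g^3 + 7*g^2*m + 20*g*m^2 - 6*m^3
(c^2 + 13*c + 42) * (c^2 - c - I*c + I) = c^4 + 12*c^3 - I*c^3 + 29*c^2 - 12*I*c^2 - 42*c - 29*I*c + 42*I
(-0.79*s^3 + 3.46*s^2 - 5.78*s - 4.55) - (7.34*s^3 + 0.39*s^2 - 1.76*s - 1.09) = -8.13*s^3 + 3.07*s^2 - 4.02*s - 3.46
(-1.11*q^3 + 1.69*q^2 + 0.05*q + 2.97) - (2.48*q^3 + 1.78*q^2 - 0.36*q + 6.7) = -3.59*q^3 - 0.0900000000000001*q^2 + 0.41*q - 3.73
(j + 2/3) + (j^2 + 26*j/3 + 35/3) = j^2 + 29*j/3 + 37/3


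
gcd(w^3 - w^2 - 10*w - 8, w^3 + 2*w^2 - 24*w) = w - 4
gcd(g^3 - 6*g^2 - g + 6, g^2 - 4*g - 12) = g - 6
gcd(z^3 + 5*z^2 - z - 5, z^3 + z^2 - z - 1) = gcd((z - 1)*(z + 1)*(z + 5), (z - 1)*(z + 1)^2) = z^2 - 1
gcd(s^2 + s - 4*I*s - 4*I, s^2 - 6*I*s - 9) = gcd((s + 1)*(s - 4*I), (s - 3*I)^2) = 1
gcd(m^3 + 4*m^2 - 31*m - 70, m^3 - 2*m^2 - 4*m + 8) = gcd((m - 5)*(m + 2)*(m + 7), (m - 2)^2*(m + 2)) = m + 2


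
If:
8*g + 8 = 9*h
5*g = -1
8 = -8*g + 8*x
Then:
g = -1/5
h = 32/45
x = 4/5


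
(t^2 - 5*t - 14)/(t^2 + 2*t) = (t - 7)/t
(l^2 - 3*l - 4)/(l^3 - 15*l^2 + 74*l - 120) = (l + 1)/(l^2 - 11*l + 30)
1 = 1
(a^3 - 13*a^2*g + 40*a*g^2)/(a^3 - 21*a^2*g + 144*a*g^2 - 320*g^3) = a/(a - 8*g)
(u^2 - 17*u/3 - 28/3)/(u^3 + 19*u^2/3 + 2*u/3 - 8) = (u - 7)/(u^2 + 5*u - 6)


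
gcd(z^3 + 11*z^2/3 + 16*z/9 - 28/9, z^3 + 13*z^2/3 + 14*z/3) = z^2 + 13*z/3 + 14/3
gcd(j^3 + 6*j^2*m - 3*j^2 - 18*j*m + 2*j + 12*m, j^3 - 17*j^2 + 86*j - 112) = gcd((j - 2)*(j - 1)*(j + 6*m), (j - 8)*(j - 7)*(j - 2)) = j - 2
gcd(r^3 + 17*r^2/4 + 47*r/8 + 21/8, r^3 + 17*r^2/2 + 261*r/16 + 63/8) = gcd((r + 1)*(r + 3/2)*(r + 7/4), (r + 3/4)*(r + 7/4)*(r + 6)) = r + 7/4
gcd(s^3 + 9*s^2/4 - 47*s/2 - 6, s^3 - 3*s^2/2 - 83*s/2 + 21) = s + 6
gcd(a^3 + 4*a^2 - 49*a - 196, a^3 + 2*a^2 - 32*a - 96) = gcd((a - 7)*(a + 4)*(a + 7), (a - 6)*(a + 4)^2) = a + 4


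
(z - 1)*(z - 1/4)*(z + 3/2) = z^3 + z^2/4 - 13*z/8 + 3/8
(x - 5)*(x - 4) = x^2 - 9*x + 20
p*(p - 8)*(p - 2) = p^3 - 10*p^2 + 16*p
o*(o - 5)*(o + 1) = o^3 - 4*o^2 - 5*o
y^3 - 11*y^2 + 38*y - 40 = (y - 5)*(y - 4)*(y - 2)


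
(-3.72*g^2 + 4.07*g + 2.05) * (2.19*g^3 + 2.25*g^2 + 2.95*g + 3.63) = -8.1468*g^5 + 0.543299999999999*g^4 + 2.673*g^3 + 3.1154*g^2 + 20.8216*g + 7.4415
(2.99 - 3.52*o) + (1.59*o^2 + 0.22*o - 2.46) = 1.59*o^2 - 3.3*o + 0.53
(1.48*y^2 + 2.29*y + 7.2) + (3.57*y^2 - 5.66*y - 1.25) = 5.05*y^2 - 3.37*y + 5.95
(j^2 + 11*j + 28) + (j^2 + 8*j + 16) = 2*j^2 + 19*j + 44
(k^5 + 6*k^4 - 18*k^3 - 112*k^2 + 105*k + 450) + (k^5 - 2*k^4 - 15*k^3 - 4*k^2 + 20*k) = 2*k^5 + 4*k^4 - 33*k^3 - 116*k^2 + 125*k + 450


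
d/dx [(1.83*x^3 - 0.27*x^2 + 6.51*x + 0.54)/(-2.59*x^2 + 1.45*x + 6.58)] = (-4.7397*x^4 + 5.307*x^3 + 52.5936*x^2 - 0.756*x + 42.0528)/(6.7081*x^4 - 7.511*x^3 - 31.9819*x^2 + 19.082*x + 43.2964)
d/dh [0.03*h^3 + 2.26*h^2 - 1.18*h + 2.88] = 0.09*h^2 + 4.52*h - 1.18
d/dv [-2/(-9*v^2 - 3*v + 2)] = 6*(-6*v - 1)/(9*v^2 + 3*v - 2)^2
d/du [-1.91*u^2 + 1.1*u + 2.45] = 1.1 - 3.82*u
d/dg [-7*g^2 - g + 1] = -14*g - 1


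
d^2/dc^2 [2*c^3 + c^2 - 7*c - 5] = 12*c + 2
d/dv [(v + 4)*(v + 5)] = 2*v + 9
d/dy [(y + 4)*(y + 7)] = 2*y + 11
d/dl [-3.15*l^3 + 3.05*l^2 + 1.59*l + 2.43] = -9.45*l^2 + 6.1*l + 1.59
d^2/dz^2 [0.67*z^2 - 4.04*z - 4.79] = 1.34000000000000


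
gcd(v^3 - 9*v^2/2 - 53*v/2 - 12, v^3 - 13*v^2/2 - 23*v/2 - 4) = v^2 - 15*v/2 - 4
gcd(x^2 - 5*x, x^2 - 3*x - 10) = x - 5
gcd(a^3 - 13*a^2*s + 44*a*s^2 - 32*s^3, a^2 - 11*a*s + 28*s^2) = -a + 4*s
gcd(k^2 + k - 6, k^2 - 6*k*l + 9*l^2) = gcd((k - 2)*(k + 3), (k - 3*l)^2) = 1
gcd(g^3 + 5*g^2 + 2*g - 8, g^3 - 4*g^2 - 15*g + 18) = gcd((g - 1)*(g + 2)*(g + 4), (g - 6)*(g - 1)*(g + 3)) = g - 1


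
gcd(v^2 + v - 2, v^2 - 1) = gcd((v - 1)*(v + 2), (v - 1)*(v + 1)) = v - 1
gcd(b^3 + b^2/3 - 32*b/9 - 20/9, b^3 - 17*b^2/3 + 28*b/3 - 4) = b - 2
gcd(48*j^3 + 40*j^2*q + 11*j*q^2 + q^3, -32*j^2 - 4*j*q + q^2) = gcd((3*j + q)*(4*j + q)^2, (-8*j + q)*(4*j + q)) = 4*j + q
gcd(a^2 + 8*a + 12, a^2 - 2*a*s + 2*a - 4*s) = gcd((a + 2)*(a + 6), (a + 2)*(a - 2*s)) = a + 2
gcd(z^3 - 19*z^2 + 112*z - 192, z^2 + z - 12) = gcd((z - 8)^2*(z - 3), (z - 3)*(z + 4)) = z - 3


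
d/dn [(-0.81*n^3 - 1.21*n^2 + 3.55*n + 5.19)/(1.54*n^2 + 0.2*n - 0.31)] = (-1.2474*n^4 - 0.324*n^3 - 4.9557*n^2 - 15.235*n - 2.1385)/(2.3716*n^4 + 0.616*n^3 - 0.9148*n^2 - 0.124*n + 0.0961)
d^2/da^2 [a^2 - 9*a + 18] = 2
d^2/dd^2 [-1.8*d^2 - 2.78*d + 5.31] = -3.60000000000000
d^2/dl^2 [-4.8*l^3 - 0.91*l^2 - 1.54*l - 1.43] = -28.8*l - 1.82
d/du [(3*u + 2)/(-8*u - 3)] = 7/(8*u + 3)^2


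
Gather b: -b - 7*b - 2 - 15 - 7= -8*b - 24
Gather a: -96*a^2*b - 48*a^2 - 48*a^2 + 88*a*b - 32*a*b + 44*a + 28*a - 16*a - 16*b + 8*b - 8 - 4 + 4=a^2*(-96*b - 96) + a*(56*b + 56) - 8*b - 8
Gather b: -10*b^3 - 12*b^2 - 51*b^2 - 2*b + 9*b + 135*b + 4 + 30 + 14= -10*b^3 - 63*b^2 + 142*b + 48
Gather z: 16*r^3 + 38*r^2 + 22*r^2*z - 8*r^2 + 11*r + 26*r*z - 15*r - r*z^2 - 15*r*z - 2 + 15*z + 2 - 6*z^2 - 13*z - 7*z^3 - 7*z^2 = 16*r^3 + 30*r^2 - 4*r - 7*z^3 + z^2*(-r - 13) + z*(22*r^2 + 11*r + 2)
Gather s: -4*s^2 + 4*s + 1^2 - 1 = -4*s^2 + 4*s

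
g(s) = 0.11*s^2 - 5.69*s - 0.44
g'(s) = 0.22*s - 5.69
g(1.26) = -7.43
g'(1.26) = -5.41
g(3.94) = -21.15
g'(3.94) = -4.82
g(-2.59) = 15.03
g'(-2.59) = -6.26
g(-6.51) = 41.26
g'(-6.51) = -7.12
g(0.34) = -2.36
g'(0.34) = -5.62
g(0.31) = -2.19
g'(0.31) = -5.62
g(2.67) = -14.85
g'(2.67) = -5.10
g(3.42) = -18.61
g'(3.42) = -4.94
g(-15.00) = 109.66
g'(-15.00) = -8.99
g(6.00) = -30.62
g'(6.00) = -4.37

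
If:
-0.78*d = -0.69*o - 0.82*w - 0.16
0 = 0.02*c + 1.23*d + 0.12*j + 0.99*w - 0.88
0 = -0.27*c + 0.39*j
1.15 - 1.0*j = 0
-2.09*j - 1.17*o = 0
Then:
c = 1.66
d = -0.37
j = 1.15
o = -2.05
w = 1.18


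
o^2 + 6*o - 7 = (o - 1)*(o + 7)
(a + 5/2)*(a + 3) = a^2 + 11*a/2 + 15/2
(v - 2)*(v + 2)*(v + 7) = v^3 + 7*v^2 - 4*v - 28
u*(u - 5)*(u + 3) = u^3 - 2*u^2 - 15*u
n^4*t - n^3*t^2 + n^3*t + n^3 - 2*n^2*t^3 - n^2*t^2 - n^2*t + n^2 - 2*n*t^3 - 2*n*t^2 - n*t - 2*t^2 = (n + 1)*(n - 2*t)*(n + t)*(n*t + 1)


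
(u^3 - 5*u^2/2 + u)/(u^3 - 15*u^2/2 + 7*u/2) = (u - 2)/(u - 7)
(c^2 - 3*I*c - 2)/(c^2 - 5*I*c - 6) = (c - I)/(c - 3*I)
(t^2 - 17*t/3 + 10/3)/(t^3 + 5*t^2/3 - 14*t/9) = 3*(t - 5)/(t*(3*t + 7))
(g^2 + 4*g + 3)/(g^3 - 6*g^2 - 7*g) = (g + 3)/(g*(g - 7))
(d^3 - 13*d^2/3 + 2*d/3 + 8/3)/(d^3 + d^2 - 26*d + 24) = (d + 2/3)/(d + 6)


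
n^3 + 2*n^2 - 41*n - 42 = (n - 6)*(n + 1)*(n + 7)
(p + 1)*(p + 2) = p^2 + 3*p + 2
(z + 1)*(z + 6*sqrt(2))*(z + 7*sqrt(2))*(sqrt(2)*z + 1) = sqrt(2)*z^4 + sqrt(2)*z^3 + 27*z^3 + 27*z^2 + 97*sqrt(2)*z^2 + 84*z + 97*sqrt(2)*z + 84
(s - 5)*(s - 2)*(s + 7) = s^3 - 39*s + 70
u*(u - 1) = u^2 - u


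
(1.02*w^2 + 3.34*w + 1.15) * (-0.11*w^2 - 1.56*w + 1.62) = -0.1122*w^4 - 1.9586*w^3 - 3.6845*w^2 + 3.6168*w + 1.863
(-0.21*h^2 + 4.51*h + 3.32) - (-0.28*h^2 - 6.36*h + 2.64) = 0.07*h^2 + 10.87*h + 0.68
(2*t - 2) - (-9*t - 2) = 11*t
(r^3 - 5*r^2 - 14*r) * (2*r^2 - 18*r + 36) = 2*r^5 - 28*r^4 + 98*r^3 + 72*r^2 - 504*r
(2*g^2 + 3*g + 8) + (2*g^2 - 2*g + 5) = 4*g^2 + g + 13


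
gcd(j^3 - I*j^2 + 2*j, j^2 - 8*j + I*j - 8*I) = j + I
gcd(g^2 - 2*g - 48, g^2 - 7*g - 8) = g - 8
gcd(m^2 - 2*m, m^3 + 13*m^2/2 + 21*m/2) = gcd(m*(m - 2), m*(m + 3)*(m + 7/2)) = m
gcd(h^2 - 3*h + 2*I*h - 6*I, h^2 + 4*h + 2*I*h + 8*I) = h + 2*I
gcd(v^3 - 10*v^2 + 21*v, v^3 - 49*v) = v^2 - 7*v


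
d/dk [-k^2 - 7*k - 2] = -2*k - 7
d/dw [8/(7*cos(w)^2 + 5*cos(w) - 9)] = 8*(14*cos(w) + 5)*sin(w)/(7*cos(w)^2 + 5*cos(w) - 9)^2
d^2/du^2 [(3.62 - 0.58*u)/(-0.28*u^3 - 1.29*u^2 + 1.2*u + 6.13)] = (0.272832*u^5 - 2.14872*u^4 - 18.600588*u^3 - 16.900188*u^2 + 23.861148*u - 76.210308)/(0.021952*u^9 + 0.303408*u^8 + 1.115604*u^7 - 1.895727*u^6 - 18.066096*u^5 - 12.671919*u^4 + 86.772036*u^3 + 118.941003*u^2 - 135.27684*u - 230.346397)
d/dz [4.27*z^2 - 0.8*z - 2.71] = 8.54*z - 0.8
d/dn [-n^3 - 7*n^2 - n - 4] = -3*n^2 - 14*n - 1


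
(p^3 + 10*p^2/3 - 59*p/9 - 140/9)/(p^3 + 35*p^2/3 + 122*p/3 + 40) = (p - 7/3)/(p + 6)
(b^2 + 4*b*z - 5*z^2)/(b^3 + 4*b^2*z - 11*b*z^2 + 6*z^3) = (-b - 5*z)/(-b^2 - 5*b*z + 6*z^2)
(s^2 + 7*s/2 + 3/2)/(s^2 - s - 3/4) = 2*(s + 3)/(2*s - 3)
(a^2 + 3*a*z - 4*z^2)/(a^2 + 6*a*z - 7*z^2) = (a + 4*z)/(a + 7*z)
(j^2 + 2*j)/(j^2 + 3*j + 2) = j/(j + 1)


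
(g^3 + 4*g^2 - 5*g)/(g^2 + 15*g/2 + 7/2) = 2*g*(g^2 + 4*g - 5)/(2*g^2 + 15*g + 7)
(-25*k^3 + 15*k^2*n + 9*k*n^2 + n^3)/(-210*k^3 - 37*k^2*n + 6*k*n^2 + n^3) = (5*k^2 - 4*k*n - n^2)/(42*k^2 - k*n - n^2)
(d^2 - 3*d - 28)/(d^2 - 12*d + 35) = (d + 4)/(d - 5)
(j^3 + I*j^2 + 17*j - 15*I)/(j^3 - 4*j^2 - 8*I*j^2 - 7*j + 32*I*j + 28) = (j^2 + 2*I*j + 15)/(j^2 - j*(4 + 7*I) + 28*I)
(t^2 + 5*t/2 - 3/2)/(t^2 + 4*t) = (2*t^2 + 5*t - 3)/(2*t*(t + 4))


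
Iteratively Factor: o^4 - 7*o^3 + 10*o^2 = (o)*(o^3 - 7*o^2 + 10*o) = o^2*(o^2 - 7*o + 10) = o^2*(o - 2)*(o - 5)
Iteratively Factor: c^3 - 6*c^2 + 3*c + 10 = (c - 2)*(c^2 - 4*c - 5) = (c - 5)*(c - 2)*(c + 1)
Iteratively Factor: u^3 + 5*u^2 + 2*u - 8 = (u + 2)*(u^2 + 3*u - 4) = (u - 1)*(u + 2)*(u + 4)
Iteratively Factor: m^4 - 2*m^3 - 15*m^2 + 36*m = (m - 3)*(m^3 + m^2 - 12*m) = (m - 3)^2*(m^2 + 4*m) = m*(m - 3)^2*(m + 4)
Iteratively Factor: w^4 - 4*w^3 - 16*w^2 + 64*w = (w)*(w^3 - 4*w^2 - 16*w + 64) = w*(w - 4)*(w^2 - 16) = w*(w - 4)*(w + 4)*(w - 4)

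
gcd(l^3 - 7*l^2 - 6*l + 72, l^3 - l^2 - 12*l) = l^2 - l - 12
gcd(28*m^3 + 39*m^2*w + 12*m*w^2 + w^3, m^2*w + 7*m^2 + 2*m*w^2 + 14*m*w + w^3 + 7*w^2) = m + w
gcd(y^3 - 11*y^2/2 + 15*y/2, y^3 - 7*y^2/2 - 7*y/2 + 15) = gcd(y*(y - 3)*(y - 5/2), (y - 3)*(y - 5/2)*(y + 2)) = y^2 - 11*y/2 + 15/2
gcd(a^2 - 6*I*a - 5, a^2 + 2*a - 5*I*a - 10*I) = a - 5*I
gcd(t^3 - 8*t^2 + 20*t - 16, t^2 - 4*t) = t - 4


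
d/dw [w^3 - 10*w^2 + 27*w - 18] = 3*w^2 - 20*w + 27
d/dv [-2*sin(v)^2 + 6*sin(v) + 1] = 2*(3 - 2*sin(v))*cos(v)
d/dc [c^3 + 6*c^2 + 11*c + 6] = 3*c^2 + 12*c + 11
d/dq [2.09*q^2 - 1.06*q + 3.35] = 4.18*q - 1.06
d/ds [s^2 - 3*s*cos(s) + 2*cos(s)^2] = 3*s*sin(s) + 2*s - 2*sin(2*s) - 3*cos(s)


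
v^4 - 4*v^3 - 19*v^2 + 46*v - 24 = (v - 6)*(v - 1)^2*(v + 4)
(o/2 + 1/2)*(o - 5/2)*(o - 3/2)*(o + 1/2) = o^4/2 - 5*o^3/4 - 7*o^2/8 + 29*o/16 + 15/16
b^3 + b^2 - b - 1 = (b - 1)*(b + 1)^2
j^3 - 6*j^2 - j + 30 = (j - 5)*(j - 3)*(j + 2)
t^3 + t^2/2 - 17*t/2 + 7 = (t - 2)*(t - 1)*(t + 7/2)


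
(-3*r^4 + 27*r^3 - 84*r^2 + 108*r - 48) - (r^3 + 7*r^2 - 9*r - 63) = -3*r^4 + 26*r^3 - 91*r^2 + 117*r + 15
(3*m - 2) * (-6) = 12 - 18*m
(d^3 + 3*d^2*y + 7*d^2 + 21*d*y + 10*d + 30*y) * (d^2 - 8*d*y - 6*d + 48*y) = d^5 - 5*d^4*y + d^4 - 24*d^3*y^2 - 5*d^3*y - 32*d^3 - 24*d^2*y^2 + 160*d^2*y - 60*d^2 + 768*d*y^2 + 300*d*y + 1440*y^2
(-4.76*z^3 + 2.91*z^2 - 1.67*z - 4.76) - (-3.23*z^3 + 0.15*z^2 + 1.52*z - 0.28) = -1.53*z^3 + 2.76*z^2 - 3.19*z - 4.48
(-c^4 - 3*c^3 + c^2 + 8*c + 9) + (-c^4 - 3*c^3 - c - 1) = -2*c^4 - 6*c^3 + c^2 + 7*c + 8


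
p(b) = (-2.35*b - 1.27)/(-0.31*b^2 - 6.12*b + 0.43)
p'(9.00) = -0.01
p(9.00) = 0.28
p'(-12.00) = -0.12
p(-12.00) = 0.92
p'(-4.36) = -0.04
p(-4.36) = 0.42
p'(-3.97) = -0.04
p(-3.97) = 0.41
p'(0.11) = -145.58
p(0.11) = 6.19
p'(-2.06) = -0.07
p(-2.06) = 0.30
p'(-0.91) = -0.26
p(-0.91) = 0.15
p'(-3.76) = -0.04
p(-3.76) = 0.40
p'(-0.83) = -0.31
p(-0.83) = 0.13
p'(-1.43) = -0.13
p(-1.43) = 0.24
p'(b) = (-2.35*b - 1.27)*(0.62*b + 6.12)/(-0.31*b^2 - 6.12*b + 0.43)^2 - 2.35/(-0.31*b^2 - 6.12*b + 0.43) = (0.7285*b^2 + 14.382*b - (0.62*b + 6.12)*(2.35*b + 1.27) - 1.0105)/(0.31*b^2 + 6.12*b - 0.43)^2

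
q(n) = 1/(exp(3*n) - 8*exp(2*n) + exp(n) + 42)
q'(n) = (-3*exp(3*n) + 16*exp(2*n) - exp(n))/(exp(3*n) - 8*exp(2*n) + exp(n) + 42)^2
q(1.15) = -0.32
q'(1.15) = 6.30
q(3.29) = 0.00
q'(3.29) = -0.00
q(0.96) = 0.13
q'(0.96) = 0.86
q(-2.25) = 0.02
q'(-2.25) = 0.00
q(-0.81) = 0.02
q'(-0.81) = 0.00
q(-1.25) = 0.02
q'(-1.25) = 0.00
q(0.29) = 0.03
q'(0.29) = 0.02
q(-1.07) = 0.02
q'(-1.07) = 0.00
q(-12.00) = 0.02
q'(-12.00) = 0.00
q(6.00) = 0.00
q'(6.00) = 0.00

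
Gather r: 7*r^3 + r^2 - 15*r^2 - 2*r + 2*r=7*r^3 - 14*r^2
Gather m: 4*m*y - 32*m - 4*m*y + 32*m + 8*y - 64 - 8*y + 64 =0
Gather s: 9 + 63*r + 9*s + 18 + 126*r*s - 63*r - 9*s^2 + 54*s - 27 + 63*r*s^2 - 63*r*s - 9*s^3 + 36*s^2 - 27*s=-9*s^3 + s^2*(63*r + 27) + s*(63*r + 36)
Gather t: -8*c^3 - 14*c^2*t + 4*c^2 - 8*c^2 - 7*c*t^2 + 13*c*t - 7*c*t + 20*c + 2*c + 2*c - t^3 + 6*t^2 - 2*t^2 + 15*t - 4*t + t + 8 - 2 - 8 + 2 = -8*c^3 - 4*c^2 + 24*c - t^3 + t^2*(4 - 7*c) + t*(-14*c^2 + 6*c + 12)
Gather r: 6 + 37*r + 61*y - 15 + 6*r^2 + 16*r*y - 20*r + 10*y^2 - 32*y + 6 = 6*r^2 + r*(16*y + 17) + 10*y^2 + 29*y - 3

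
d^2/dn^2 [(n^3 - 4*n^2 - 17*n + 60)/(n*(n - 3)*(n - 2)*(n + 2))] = 2*(n^6 - 3*n^5 - 108*n^4 - 4*n^3 + 240*n^2 - 320)/(n^3*(n^6 - 12*n^4 + 48*n^2 - 64))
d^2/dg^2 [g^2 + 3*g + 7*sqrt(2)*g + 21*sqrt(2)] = 2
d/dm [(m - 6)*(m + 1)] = 2*m - 5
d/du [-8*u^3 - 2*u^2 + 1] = 4*u*(-6*u - 1)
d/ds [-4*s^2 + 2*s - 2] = 2 - 8*s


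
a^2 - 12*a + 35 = (a - 7)*(a - 5)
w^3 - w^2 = w^2*(w - 1)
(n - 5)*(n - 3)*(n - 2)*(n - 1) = n^4 - 11*n^3 + 41*n^2 - 61*n + 30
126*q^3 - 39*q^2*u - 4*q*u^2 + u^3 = (-7*q + u)*(-3*q + u)*(6*q + u)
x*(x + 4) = x^2 + 4*x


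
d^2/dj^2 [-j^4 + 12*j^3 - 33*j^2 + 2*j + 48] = -12*j^2 + 72*j - 66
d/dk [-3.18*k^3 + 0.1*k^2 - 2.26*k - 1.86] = -9.54*k^2 + 0.2*k - 2.26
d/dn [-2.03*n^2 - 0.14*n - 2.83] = -4.06*n - 0.14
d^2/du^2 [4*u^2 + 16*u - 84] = 8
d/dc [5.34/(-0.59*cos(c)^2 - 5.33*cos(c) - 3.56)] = -(6.3012*cos(c) + 28.4622)*sin(c)/(0.59*cos(c)^2 + 5.33*cos(c) + 3.56)^2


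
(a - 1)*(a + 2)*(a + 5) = a^3 + 6*a^2 + 3*a - 10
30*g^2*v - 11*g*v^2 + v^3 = v*(-6*g + v)*(-5*g + v)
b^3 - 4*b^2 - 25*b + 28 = (b - 7)*(b - 1)*(b + 4)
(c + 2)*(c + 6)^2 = c^3 + 14*c^2 + 60*c + 72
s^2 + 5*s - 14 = (s - 2)*(s + 7)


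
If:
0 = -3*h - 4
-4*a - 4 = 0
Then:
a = -1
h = -4/3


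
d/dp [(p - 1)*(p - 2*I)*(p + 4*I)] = 3*p^2 + p*(-2 + 4*I) + 8 - 2*I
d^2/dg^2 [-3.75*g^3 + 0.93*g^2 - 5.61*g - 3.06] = 1.86 - 22.5*g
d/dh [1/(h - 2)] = -1/(h - 2)^2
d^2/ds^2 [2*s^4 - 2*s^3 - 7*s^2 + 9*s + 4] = 24*s^2 - 12*s - 14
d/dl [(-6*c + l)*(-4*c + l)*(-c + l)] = 34*c^2 - 22*c*l + 3*l^2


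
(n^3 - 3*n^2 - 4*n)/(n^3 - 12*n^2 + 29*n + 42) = n*(n - 4)/(n^2 - 13*n + 42)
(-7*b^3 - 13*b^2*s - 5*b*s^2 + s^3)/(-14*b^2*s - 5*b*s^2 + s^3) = (b^2 + 2*b*s + s^2)/(s*(2*b + s))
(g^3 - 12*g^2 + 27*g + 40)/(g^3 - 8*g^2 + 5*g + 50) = (g^2 - 7*g - 8)/(g^2 - 3*g - 10)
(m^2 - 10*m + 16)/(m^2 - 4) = (m - 8)/(m + 2)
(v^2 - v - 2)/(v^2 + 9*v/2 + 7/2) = 2*(v - 2)/(2*v + 7)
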